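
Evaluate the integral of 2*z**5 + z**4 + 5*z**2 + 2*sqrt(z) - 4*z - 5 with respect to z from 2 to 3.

By the power rule, an antiderivative is F(z) = z**6/3 + z**5/5 + 4*z**(3/2)/3 + 5*z**3/3 - 2*z**2 - 5*z.
Then F(3) - F(2) = (4*sqrt(3) + 1518/5) - (8*sqrt(2)/3 + 346/15) = -8*sqrt(2)/3 + 4*sqrt(3) + 4208/15.

-8*sqrt(2)/3 + 4*sqrt(3) + 4208/15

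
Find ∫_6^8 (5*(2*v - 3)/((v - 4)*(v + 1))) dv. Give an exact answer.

-5*log(7) + 5*log(2) + 10*log(3)

Factor the denominator: v**2 - 3*v - 4 = (v + 1)(v - 4).
Partial fractions: 5*(2*v - 3)/((v - 4)*(v + 1)) = 5/(v + 1) + 5/(v - 4).
An antiderivative is F(v) = 5*log(v - 4) + 5*log(v + 1).
Then F(8) - F(6) = (10*log(2) + 10*log(3)) - (5*log(2) + 5*log(7)) = -5*log(7) + 5*log(2) + 10*log(3).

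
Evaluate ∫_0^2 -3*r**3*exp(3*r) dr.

-46*exp(6)/9 - 2/9

Integrate by parts 3 times (u = r^3, dv = -3*exp(3*r) dr).
An antiderivative is F(r) = (-9*r**3 + 9*r**2 - 6*r + 2)*exp(3*r)/9.
Then F(2) - F(0) = (-46*exp(6)/9) - (2/9) = -46*exp(6)/9 - 2/9.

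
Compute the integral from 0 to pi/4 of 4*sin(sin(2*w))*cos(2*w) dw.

Let u = sin(2*w), so du = 2*cos(2*w) dw. When w = 0, u = 0; when w = pi/4, u = 1.
The integral becomes 2·∫ sin(u) du from 0 to 1, with antiderivative -2*cos(u).
Back in w: F(w) = -2*cos(sin(2*w)).
Then F(pi/4) - F(0) = (-2*cos(1)) - (-2) = 2 - 2*cos(1).

2 - 2*cos(1)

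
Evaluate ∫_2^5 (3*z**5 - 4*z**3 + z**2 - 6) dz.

14385/2

By the power rule, an antiderivative is F(z) = z**6/2 - z**4 + z**3/3 - 6*z.
Then F(5) - F(2) = (43195/6) - (20/3) = 14385/2.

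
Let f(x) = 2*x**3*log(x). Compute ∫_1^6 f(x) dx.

-1295/8 + 648*log(2) + 648*log(3)

Integrate by parts once (u = ln x, dv = 2*x**3 dx).
An antiderivative is F(x) = x**4*(4*log(x) - 1)/8.
Then F(6) - F(1) = (-162 + 648*log(2) + 648*log(3)) - (-1/8) = -1295/8 + 648*log(2) + 648*log(3).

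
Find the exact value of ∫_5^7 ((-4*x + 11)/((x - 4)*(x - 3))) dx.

-5*log(3) + log(2)

Factor the denominator: x**2 - 7*x + 12 = (x - 3)(x - 4).
Partial fractions: (-4*x + 11)/((x - 4)*(x - 3)) = 1/(x - 3) - 5/(x - 4).
An antiderivative is F(x) = -5*log(x - 4) + log(x - 3).
Then F(7) - F(5) = (-5*log(3) + 2*log(2)) - (log(2)) = -5*log(3) + log(2).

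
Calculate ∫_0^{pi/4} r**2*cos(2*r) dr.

-1/4 + pi**2/32

Integrate by parts twice (u = r^2, dv = cos(2*r) dr).
An antiderivative is F(r) = r**2*sin(2*r)/2 + r*cos(2*r)/2 - sin(2*r)/4.
Then F(pi/4) - F(0) = (-1/4 + pi**2/32) - (0) = -1/4 + pi**2/32.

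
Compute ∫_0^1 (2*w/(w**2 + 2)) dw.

log(3/2)

Let u = w**2 + 2, so du = 2*w dw. When w = 0, u = 2; when w = 1, u = 3.
The integral becomes ∫ 1/u du from 2 to 3, with antiderivative log(u).
Back in w: F(w) = log(w**2 + 2).
Then F(1) - F(0) = (log(3)) - (log(2)) = log(3/2).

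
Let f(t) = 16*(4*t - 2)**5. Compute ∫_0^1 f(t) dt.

0

Let u = 4*t - 2, so du = 4 dt. When t = 0, u = -2; when t = 1, u = 2.
The integral becomes 4·∫ u**5 du from -2 to 2, with antiderivative 2*u**6/3.
Back in t: F(t) = 2*(4*t - 2)**6/3.
Then F(1) - F(0) = (128/3) - (128/3) = 0.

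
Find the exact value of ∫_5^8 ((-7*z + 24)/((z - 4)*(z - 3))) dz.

Factor the denominator: z**2 - 7*z + 12 = (z - 3)(z - 4).
Partial fractions: (-7*z + 24)/((z - 4)*(z - 3)) = -3/(z - 3) - 4/(z - 4).
An antiderivative is F(z) = -4*log(z - 4) - 3*log(z - 3).
Then F(8) - F(5) = (-8*log(2) - 3*log(5)) - (-log(8)) = -3*log(5) - 5*log(2).

-3*log(5) - 5*log(2)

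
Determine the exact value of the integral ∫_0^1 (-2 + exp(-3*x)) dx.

An antiderivative is F(x) = -2*x - exp(-3*x)/3.
Then F(1) - F(0) = (-2 - exp(-3)/3) - (-1/3) = -5/3 - exp(-3)/3.

-5/3 - exp(-3)/3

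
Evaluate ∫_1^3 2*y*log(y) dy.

-4 + 9*log(3)

Integrate by parts once (u = ln y, dv = 2*y dy).
An antiderivative is F(y) = y**2*(2*log(y) - 1)/2.
Then F(3) - F(1) = (-9/2 + 9*log(3)) - (-1/2) = -4 + 9*log(3).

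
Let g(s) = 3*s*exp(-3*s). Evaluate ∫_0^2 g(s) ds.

Integrate by parts once (u = s, dv = 3*exp(-3*s) ds).
An antiderivative is F(s) = (-3*s - 1)*exp(-3*s)/3.
Then F(2) - F(0) = (-7*exp(-6)/3) - (-1/3) = (-7 + exp(6))*exp(-6)/3.

(-7 + exp(6))*exp(-6)/3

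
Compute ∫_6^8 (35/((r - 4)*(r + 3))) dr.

-5*log(11) + 5*log(2) + 10*log(3)

Factor the denominator: r**2 - r - 12 = (r + 3)(r - 4).
Partial fractions: 35/((r - 4)*(r + 3)) = -5/(r + 3) + 5/(r - 4).
An antiderivative is F(r) = 5*log(r - 4) - 5*log(r + 3).
Then F(8) - F(6) = (-5*log(11) + 10*log(2)) - (-10*log(3) + 5*log(2)) = -5*log(11) + 5*log(2) + 10*log(3).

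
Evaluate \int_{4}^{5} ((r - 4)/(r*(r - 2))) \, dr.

Factor the denominator: r**2 - 2*r = r(r - 2).
Partial fractions: (r - 4)/(r*(r - 2)) = 2/r - 1/(r - 2).
An antiderivative is F(r) = 2*log(r) - log(r - 2).
Then F(5) - F(4) = (log(25/3)) - (log(8)) = log(25/24).

log(25/24)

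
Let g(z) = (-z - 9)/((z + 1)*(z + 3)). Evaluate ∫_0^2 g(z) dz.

Factor the denominator: z**2 + 4*z + 3 = (z + 3)(z + 1).
Partial fractions: (-z - 9)/((z + 1)*(z + 3)) = 3/(z + 3) - 4/(z + 1).
An antiderivative is F(z) = -4*log(z + 1) + 3*log(z + 3).
Then F(2) - F(0) = (-4*log(3) + 3*log(5)) - (log(27)) = -7*log(3) + 3*log(5).

-7*log(3) + 3*log(5)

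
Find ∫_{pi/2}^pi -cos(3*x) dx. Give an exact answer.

An antiderivative is F(x) = -sin(3*x)/3.
Then F(pi) - F(pi/2) = (0) - (1/3) = -1/3.

-1/3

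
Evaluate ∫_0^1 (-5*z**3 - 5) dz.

-25/4

By the power rule, an antiderivative is F(z) = -5*z**4/4 - 5*z.
Then F(1) - F(0) = (-25/4) - (0) = -25/4.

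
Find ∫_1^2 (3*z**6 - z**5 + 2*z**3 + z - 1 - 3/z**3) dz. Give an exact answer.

By the power rule, an antiderivative is F(z) = 3*z**7/7 - z**6/6 + z**4/2 + z**2/2 - z + 3/(2*z**2).
Then F(2) - F(1) = (8831/168) - (37/21) = 2845/56.

2845/56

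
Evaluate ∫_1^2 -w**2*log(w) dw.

7/9 - 8*log(2)/3

Integrate by parts once (u = ln w, dv = -w**2 dw).
An antiderivative is F(w) = -w**3*(3*log(w) - 1)/9.
Then F(2) - F(1) = (8/9 - 8*log(2)/3) - (1/9) = 7/9 - 8*log(2)/3.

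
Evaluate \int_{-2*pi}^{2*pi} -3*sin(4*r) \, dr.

0

An antiderivative is F(r) = 3*cos(4*r)/4.
Then F(2*pi) - F(-2*pi) = (3/4) - (3/4) = 0.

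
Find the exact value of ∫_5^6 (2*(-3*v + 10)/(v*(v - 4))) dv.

Factor the denominator: v**2 - 4*v = v(v - 4).
Partial fractions: 2*(-3*v + 10)/(v*(v - 4)) = -5/v - 1/(v - 4).
An antiderivative is F(v) = -5*log(v) - log(v - 4).
Then F(6) - F(5) = (-5*log(3) - 6*log(2)) - (-5*log(5)) = -5*log(3) - 6*log(2) + 5*log(5).

-5*log(3) - 6*log(2) + 5*log(5)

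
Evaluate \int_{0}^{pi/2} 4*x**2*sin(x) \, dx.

-8 + 4*pi

Integrate by parts twice (u = x^2, dv = 4*sin(x) dx).
An antiderivative is F(x) = -4*x**2*cos(x) + 8*x*sin(x) + 8*cos(x).
Then F(pi/2) - F(0) = (4*pi) - (8) = -8 + 4*pi.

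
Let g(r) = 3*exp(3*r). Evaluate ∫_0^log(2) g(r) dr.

7

Let u = exp(r), so du = exp(r) dr. When r = 0, u = 1; when r = log(2), u = 2.
The integral becomes 3·∫ u**2 du from 1 to 2, with antiderivative u**3.
Back in r: F(r) = exp(3*r).
Then F(log(2)) - F(0) = (8) - (1) = 7.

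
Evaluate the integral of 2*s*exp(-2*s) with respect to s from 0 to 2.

(-5 + exp(4))*exp(-4)/2

Integrate by parts once (u = s, dv = 2*exp(-2*s) ds).
An antiderivative is F(s) = (-2*s - 1)*exp(-2*s)/2.
Then F(2) - F(0) = (-5*exp(-4)/2) - (-1/2) = (-5 + exp(4))*exp(-4)/2.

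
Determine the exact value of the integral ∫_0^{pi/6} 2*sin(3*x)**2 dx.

pi/6

Use the identity sin^2(3*x) = (1 - cos(6*x))/2.
An antiderivative is F(x) = x - sin(6*x)/6.
Then F(pi/6) - F(0) = (pi/6) - (0) = pi/6.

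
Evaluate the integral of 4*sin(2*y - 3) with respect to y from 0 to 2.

Let u = 2*y - 3, so du = 2 dy. When y = 0, u = -3; when y = 2, u = 1.
The integral becomes 2·∫ sin(u) du from -3 to 1, with antiderivative -2*cos(u).
Back in y: F(y) = -2*cos(2*y - 3).
Then F(2) - F(0) = (-2*cos(1)) - (-2*cos(3)) = 2*cos(3) - 2*cos(1).

2*cos(3) - 2*cos(1)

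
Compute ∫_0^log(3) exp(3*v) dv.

26/3

Let u = exp(v), so du = exp(v) dv. When v = 0, u = 1; when v = log(3), u = 3.
The integral becomes ∫ u**2 du from 1 to 3, with antiderivative u**3/3.
Back in v: F(v) = exp(3*v)/3.
Then F(log(3)) - F(0) = (9) - (1/3) = 26/3.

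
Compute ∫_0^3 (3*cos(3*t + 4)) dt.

sin(13) - sin(4)

Let u = 3*t + 4, so du = 3 dt. When t = 0, u = 4; when t = 3, u = 13.
The integral becomes ∫ cos(u) du from 4 to 13, with antiderivative sin(u).
Back in t: F(t) = sin(3*t + 4).
Then F(3) - F(0) = (sin(13)) - (sin(4)) = sin(13) - sin(4).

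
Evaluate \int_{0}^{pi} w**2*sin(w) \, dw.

Integrate by parts twice (u = w^2, dv = sin(w) dw).
An antiderivative is F(w) = -w**2*cos(w) + 2*w*sin(w) + 2*cos(w).
Then F(pi) - F(0) = (-2 + pi**2) - (2) = -4 + pi**2.

-4 + pi**2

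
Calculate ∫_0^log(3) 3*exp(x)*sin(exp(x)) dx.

Let u = exp(x), so du = exp(x) dx. When x = 0, u = 1; when x = log(3), u = 3.
The integral becomes 3·∫ sin(u) du from 1 to 3, with antiderivative -3*cos(u).
Back in x: F(x) = -3*cos(exp(x)).
Then F(log(3)) - F(0) = (-3*cos(3)) - (-3*cos(1)) = 3*cos(1) - 3*cos(3).

3*cos(1) - 3*cos(3)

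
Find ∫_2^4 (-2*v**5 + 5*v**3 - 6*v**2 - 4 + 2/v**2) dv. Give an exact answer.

By the power rule, an antiderivative is F(v) = -v**6/3 + 5*v**4/4 - 2*v**3 - 4*v - 2/v.
Then F(4) - F(2) = (-7139/6) - (-79/3) = -2327/2.

-2327/2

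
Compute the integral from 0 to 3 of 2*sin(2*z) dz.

Let u = 2*z, so du = 2 dz. When z = 0, u = 0; when z = 3, u = 6.
The integral becomes ∫ sin(u) du from 0 to 6, with antiderivative -cos(u).
Back in z: F(z) = -cos(2*z).
Then F(3) - F(0) = (-cos(6)) - (-1) = 1 - cos(6).

1 - cos(6)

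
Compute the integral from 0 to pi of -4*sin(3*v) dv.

An antiderivative is F(v) = 4*cos(3*v)/3.
Then F(pi) - F(0) = (-4/3) - (4/3) = -8/3.

-8/3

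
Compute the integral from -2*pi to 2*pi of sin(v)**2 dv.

2*pi

Use the identity sin^2(v) = (1 - cos(2*v))/2.
An antiderivative is F(v) = v/2 - sin(2*v)/4.
Then F(2*pi) - F(-2*pi) = (pi) - (-pi) = 2*pi.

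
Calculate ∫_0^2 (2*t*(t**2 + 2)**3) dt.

Let u = t**2 + 2, so du = 2*t dt. When t = 0, u = 2; when t = 2, u = 6.
The integral becomes ∫ u**3 du from 2 to 6, with antiderivative u**4/4.
Back in t: F(t) = (t**2 + 2)**4/4.
Then F(2) - F(0) = (324) - (4) = 320.

320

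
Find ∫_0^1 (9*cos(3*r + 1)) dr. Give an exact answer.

Let u = 3*r + 1, so du = 3 dr. When r = 0, u = 1; when r = 1, u = 4.
The integral becomes 3·∫ cos(u) du from 1 to 4, with antiderivative 3*sin(u).
Back in r: F(r) = 3*sin(3*r + 1).
Then F(1) - F(0) = (3*sin(4)) - (3*sin(1)) = -3*sin(1) + 3*sin(4).

-3*sin(1) + 3*sin(4)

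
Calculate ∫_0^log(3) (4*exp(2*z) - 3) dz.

16 - log(27)

An antiderivative is F(z) = 2*exp(2*z) - 3*z.
Then F(log(3)) - F(0) = (18 - 3*log(3)) - (2) = 16 - log(27).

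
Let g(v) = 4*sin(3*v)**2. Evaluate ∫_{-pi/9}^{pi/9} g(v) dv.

-sqrt(3)/3 + 4*pi/9

Use the identity sin^2(3*v) = (1 - cos(6*v))/2.
An antiderivative is F(v) = 2*v - sin(6*v)/3.
Then F(pi/9) - F(-pi/9) = (-sqrt(3)/6 + 2*pi/9) - (-2*pi/9 + sqrt(3)/6) = -sqrt(3)/3 + 4*pi/9.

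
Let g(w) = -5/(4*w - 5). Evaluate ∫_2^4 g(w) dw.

An antiderivative is F(w) = -5*log(4*w - 5)/4.
Then F(4) - F(2) = (-5*log(11)/4) - (-5*log(3)/4) = -5*log(11)/4 + 5*log(3)/4.

-5*log(11)/4 + 5*log(3)/4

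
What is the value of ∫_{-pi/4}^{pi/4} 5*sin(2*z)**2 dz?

Use the identity sin^2(2*z) = (1 - cos(4*z))/2.
An antiderivative is F(z) = 5*z/2 - 5*sin(4*z)/8.
Then F(pi/4) - F(-pi/4) = (5*pi/8) - (-5*pi/8) = 5*pi/4.

5*pi/4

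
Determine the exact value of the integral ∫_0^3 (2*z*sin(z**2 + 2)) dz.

Let u = z**2 + 2, so du = 2*z dz. When z = 0, u = 2; when z = 3, u = 11.
The integral becomes ∫ sin(u) du from 2 to 11, with antiderivative -cos(u).
Back in z: F(z) = -cos(z**2 + 2).
Then F(3) - F(0) = (-cos(11)) - (-cos(2)) = cos(2) - cos(11).

cos(2) - cos(11)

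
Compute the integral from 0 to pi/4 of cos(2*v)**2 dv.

Use the identity cos^2(2*v) = (1 + cos(4*v))/2.
An antiderivative is F(v) = v/2 + sin(4*v)/8.
Then F(pi/4) - F(0) = (pi/8) - (0) = pi/8.

pi/8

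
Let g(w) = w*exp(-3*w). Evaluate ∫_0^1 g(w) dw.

(-4 + exp(3))*exp(-3)/9

Integrate by parts once (u = w, dv = exp(-3*w) dw).
An antiderivative is F(w) = (-3*w - 1)*exp(-3*w)/9.
Then F(1) - F(0) = (-4*exp(-3)/9) - (-1/9) = (-4 + exp(3))*exp(-3)/9.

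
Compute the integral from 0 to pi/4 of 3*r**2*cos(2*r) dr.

Integrate by parts twice (u = r^2, dv = 3*cos(2*r) dr).
An antiderivative is F(r) = 3*r**2*sin(2*r)/2 + 3*r*cos(2*r)/2 - 3*sin(2*r)/4.
Then F(pi/4) - F(0) = (-3/4 + 3*pi**2/32) - (0) = -3/4 + 3*pi**2/32.

-3/4 + 3*pi**2/32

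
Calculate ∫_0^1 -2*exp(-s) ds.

An antiderivative is F(s) = 2*exp(-s).
Then F(1) - F(0) = (2*exp(-1)) - (2) = -2 + 2*exp(-1).

-2 + 2*exp(-1)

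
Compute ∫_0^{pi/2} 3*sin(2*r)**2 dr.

Use the identity sin^2(2*r) = (1 - cos(4*r))/2.
An antiderivative is F(r) = 3*r/2 - 3*sin(4*r)/8.
Then F(pi/2) - F(0) = (3*pi/4) - (0) = 3*pi/4.

3*pi/4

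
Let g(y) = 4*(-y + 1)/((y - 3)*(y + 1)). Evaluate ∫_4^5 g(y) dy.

Factor the denominator: y**2 - 2*y - 3 = (y + 1)(y - 3).
Partial fractions: 4*(-y + 1)/((y - 3)*(y + 1)) = -2/(y + 1) - 2/(y - 3).
An antiderivative is F(y) = -2*log(y - 3) - 2*log(y + 1).
Then F(5) - F(4) = (-4*log(2) - 2*log(3)) - (-log(25)) = -4*log(2) - 2*log(3) + 2*log(5).

-4*log(2) - 2*log(3) + 2*log(5)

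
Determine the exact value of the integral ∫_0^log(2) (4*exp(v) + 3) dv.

An antiderivative is F(v) = 3*v + 4*exp(v).
Then F(log(2)) - F(0) = (log(8) + 8) - (4) = log(8) + 4.

log(8) + 4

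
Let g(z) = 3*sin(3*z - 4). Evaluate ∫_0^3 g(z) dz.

Let u = 3*z - 4, so du = 3 dz. When z = 0, u = -4; when z = 3, u = 5.
The integral becomes ∫ sin(u) du from -4 to 5, with antiderivative -cos(u).
Back in z: F(z) = -cos(3*z - 4).
Then F(3) - F(0) = (-cos(5)) - (-cos(4)) = cos(4) - cos(5).

cos(4) - cos(5)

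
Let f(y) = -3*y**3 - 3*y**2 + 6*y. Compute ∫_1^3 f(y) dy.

By the power rule, an antiderivative is F(y) = -3*y**4/4 - y**3 + 3*y**2.
Then F(3) - F(1) = (-243/4) - (5/4) = -62.

-62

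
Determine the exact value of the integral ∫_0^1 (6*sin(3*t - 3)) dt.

-2 + 2*cos(3)

Let u = 3*t - 3, so du = 3 dt. When t = 0, u = -3; when t = 1, u = 0.
The integral becomes 2·∫ sin(u) du from -3 to 0, with antiderivative -2*cos(u).
Back in t: F(t) = -2*cos(3*t - 3).
Then F(1) - F(0) = (-2) - (-2*cos(3)) = -2 + 2*cos(3).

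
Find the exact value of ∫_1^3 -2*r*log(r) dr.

4 - 9*log(3)

Integrate by parts once (u = ln r, dv = -2*r dr).
An antiderivative is F(r) = -r**2*(2*log(r) - 1)/2.
Then F(3) - F(1) = (9/2 - 9*log(3)) - (1/2) = 4 - 9*log(3).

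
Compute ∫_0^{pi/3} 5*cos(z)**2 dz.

5*sqrt(3)/8 + 5*pi/6

Use the identity cos^2(z) = (1 + cos(2*z))/2.
An antiderivative is F(z) = 5*z/2 + 5*sin(2*z)/4.
Then F(pi/3) - F(0) = (5*sqrt(3)/8 + 5*pi/6) - (0) = 5*sqrt(3)/8 + 5*pi/6.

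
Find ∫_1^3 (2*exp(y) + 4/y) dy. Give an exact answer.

An antiderivative is F(y) = 2*exp(y) + 4*log(y).
Then F(3) - F(1) = (log(81) + 2*exp(3)) - (2*exp(1)) = -2*exp(1) + 4*log(3) + 2*exp(3).

-2*exp(1) + 4*log(3) + 2*exp(3)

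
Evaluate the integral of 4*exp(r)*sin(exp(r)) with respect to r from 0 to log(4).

Let u = exp(r), so du = exp(r) dr. When r = 0, u = 1; when r = log(4), u = 4.
The integral becomes 4·∫ sin(u) du from 1 to 4, with antiderivative -4*cos(u).
Back in r: F(r) = -4*cos(exp(r)).
Then F(log(4)) - F(0) = (-4*cos(4)) - (-4*cos(1)) = 4*cos(1) - 4*cos(4).

4*cos(1) - 4*cos(4)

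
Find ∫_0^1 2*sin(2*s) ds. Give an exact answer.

1 - cos(2)

Let u = 2*s, so du = 2 ds. When s = 0, u = 0; when s = 1, u = 2.
The integral becomes ∫ sin(u) du from 0 to 2, with antiderivative -cos(u).
Back in s: F(s) = -cos(2*s).
Then F(1) - F(0) = (-cos(2)) - (-1) = 1 - cos(2).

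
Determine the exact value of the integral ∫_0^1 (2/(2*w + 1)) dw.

An antiderivative is F(w) = log(2*w + 1).
Then F(1) - F(0) = (log(3)) - (0) = log(3).

log(3)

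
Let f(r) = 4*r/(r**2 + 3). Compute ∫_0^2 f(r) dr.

Let u = r**2 + 3, so du = 2*r dr. When r = 0, u = 3; when r = 2, u = 7.
The integral becomes 2·∫ 1/u du from 3 to 7, with antiderivative 2*log(u).
Back in r: F(r) = 2*log(r**2 + 3).
Then F(2) - F(0) = (log(49)) - (log(9)) = log(49/9).

log(49/9)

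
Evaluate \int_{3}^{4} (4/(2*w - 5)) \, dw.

An antiderivative is F(w) = 2*log(2*w - 5).
Then F(4) - F(3) = (log(9)) - (0) = log(9).

log(9)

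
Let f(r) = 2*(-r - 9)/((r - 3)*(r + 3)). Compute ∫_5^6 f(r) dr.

Factor the denominator: r**2 - 9 = (r + 3)(r - 3).
Partial fractions: 2*(-r - 9)/((r - 3)*(r + 3)) = 2/(r + 3) - 4/(r - 3).
An antiderivative is F(r) = -4*log(r - 3) + 2*log(r + 3).
Then F(6) - F(5) = (0) - (log(4)) = -log(4).

-log(4)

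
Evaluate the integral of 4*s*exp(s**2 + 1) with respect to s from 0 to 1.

Let u = s**2 + 1, so du = 2*s ds. When s = 0, u = 1; when s = 1, u = 2.
The integral becomes 2·∫ exp(u) du from 1 to 2, with antiderivative 2*exp(u).
Back in s: F(s) = 2*exp(s**2 + 1).
Then F(1) - F(0) = (2*exp(2)) - (2*exp(1)) = 2*exp(1)*(-1 + exp(1)).

2*E*(-1 + E)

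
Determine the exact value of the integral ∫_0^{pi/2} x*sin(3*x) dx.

-1/9

Integrate by parts once (u = x, dv = sin(3*x) dx).
An antiderivative is F(x) = -x*cos(3*x)/3 + sin(3*x)/9.
Then F(pi/2) - F(0) = (-1/9) - (0) = -1/9.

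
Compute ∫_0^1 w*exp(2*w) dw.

Integrate by parts once (u = w, dv = exp(2*w) dw).
An antiderivative is F(w) = (2*w - 1)*exp(2*w)/4.
Then F(1) - F(0) = (exp(2)/4) - (-1/4) = 1/4 + exp(2)/4.

1/4 + exp(2)/4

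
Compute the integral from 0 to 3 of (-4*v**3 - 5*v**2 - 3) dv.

-135

By the power rule, an antiderivative is F(v) = -v**4 - 5*v**3/3 - 3*v.
Then F(3) - F(0) = (-135) - (0) = -135.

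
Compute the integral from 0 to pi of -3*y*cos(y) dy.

6

Integrate by parts once (u = y, dv = -3*cos(y) dy).
An antiderivative is F(y) = -3*y*sin(y) - 3*cos(y).
Then F(pi) - F(0) = (3) - (-3) = 6.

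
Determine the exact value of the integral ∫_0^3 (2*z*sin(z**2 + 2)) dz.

Let u = z**2 + 2, so du = 2*z dz. When z = 0, u = 2; when z = 3, u = 11.
The integral becomes ∫ sin(u) du from 2 to 11, with antiderivative -cos(u).
Back in z: F(z) = -cos(z**2 + 2).
Then F(3) - F(0) = (-cos(11)) - (-cos(2)) = cos(2) - cos(11).

cos(2) - cos(11)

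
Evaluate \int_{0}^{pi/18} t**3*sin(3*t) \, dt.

Integrate by parts 3 times (u = t^3, dv = sin(3*t) dt).
An antiderivative is F(t) = -t**3*cos(3*t)/3 + t**2*sin(3*t)/3 + 2*t*cos(3*t)/9 - 2*sin(3*t)/27.
Then F(pi/18) - F(0) = (-1/27 - sqrt(3)*pi**3/34992 + pi**2/1944 + sqrt(3)*pi/162) - (0) = -1/27 - sqrt(3)*pi**3/34992 + pi**2/1944 + sqrt(3)*pi/162.

-1/27 - sqrt(3)*pi**3/34992 + pi**2/1944 + sqrt(3)*pi/162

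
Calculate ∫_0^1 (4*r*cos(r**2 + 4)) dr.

2*sin(5) - 2*sin(4)

Let u = r**2 + 4, so du = 2*r dr. When r = 0, u = 4; when r = 1, u = 5.
The integral becomes 2·∫ cos(u) du from 4 to 5, with antiderivative 2*sin(u).
Back in r: F(r) = 2*sin(r**2 + 4).
Then F(1) - F(0) = (2*sin(5)) - (2*sin(4)) = 2*sin(5) - 2*sin(4).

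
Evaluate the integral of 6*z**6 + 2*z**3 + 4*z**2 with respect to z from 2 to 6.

5055808/21

By the power rule, an antiderivative is F(z) = 6*z**7/7 + z**4/2 + 4*z**3/3.
Then F(6) - F(2) = (1686168/7) - (2696/21) = 5055808/21.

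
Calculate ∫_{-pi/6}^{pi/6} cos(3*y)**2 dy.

pi/6

Use the identity cos^2(3*y) = (1 + cos(6*y))/2.
An antiderivative is F(y) = y/2 + sin(6*y)/12.
Then F(pi/6) - F(-pi/6) = (pi/12) - (-pi/12) = pi/6.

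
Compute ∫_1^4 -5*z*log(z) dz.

75/4 - 80*log(2)

Integrate by parts once (u = ln z, dv = -5*z dz).
An antiderivative is F(z) = -5*z**2*(2*log(z) - 1)/4.
Then F(4) - F(1) = (20 - 80*log(2)) - (5/4) = 75/4 - 80*log(2).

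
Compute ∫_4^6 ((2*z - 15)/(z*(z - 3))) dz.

Factor the denominator: z**2 - 3*z = z(z - 3).
Partial fractions: (2*z - 15)/(z*(z - 3)) = 5/z - 3/(z - 3).
An antiderivative is F(z) = 5*log(z) - 3*log(z - 3).
Then F(6) - F(4) = (2*log(3) + 5*log(2)) - (10*log(2)) = log(9/32).

log(9/32)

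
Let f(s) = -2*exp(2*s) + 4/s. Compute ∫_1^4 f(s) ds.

-exp(8) + 8*log(2) + exp(2)

An antiderivative is F(s) = -exp(2*s) + 4*log(s).
Then F(4) - F(1) = (-exp(8) + 8*log(2)) - (-exp(2)) = -exp(8) + 8*log(2) + exp(2).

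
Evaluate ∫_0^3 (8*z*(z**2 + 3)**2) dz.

2268

Let u = z**2 + 3, so du = 2*z dz. When z = 0, u = 3; when z = 3, u = 12.
The integral becomes 4·∫ u**2 du from 3 to 12, with antiderivative 4*u**3/3.
Back in z: F(z) = 4*(z**2 + 3)**3/3.
Then F(3) - F(0) = (2304) - (36) = 2268.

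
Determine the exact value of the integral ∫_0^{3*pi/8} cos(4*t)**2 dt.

3*pi/16

Use the identity cos^2(4*t) = (1 + cos(8*t))/2.
An antiderivative is F(t) = t/2 + sin(8*t)/16.
Then F(3*pi/8) - F(0) = (3*pi/16) - (0) = 3*pi/16.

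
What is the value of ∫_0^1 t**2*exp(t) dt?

-2 + E

Integrate by parts twice (u = t^2, dv = exp(t) dt).
An antiderivative is F(t) = (t**2 - 2*t + 2)*exp(t).
Then F(1) - F(0) = (E) - (2) = -2 + E.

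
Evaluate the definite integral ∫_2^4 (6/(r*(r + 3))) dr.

Factor the denominator: r**2 + 3*r = (r + 3)r.
Partial fractions: 6/(r*(r + 3)) = -2/(r + 3) + 2/r.
An antiderivative is F(r) = 2*log(r) - 2*log(r + 3).
Then F(4) - F(2) = (log(16/49)) - (log(4/25)) = log(100/49).

log(100/49)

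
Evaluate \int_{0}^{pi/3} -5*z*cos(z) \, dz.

Integrate by parts once (u = z, dv = -5*cos(z) dz).
An antiderivative is F(z) = -5*z*sin(z) - 5*cos(z).
Then F(pi/3) - F(0) = (-5*sqrt(3)*pi/6 - 5/2) - (-5) = -5*sqrt(3)*pi/6 + 5/2.

-5*sqrt(3)*pi/6 + 5/2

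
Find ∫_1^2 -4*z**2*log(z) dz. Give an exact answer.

Integrate by parts once (u = ln z, dv = -4*z**2 dz).
An antiderivative is F(z) = -4*z**3*(3*log(z) - 1)/9.
Then F(2) - F(1) = (32/9 - 32*log(2)/3) - (4/9) = 28/9 - 32*log(2)/3.

28/9 - 32*log(2)/3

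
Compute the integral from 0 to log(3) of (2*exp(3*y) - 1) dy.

52/3 - log(3)

An antiderivative is F(y) = 2*exp(3*y)/3 - y.
Then F(log(3)) - F(0) = (18 - log(3)) - (2/3) = 52/3 - log(3).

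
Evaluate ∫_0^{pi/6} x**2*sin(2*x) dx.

Integrate by parts twice (u = x^2, dv = sin(2*x) dx).
An antiderivative is F(x) = -x**2*cos(2*x)/2 + x*sin(2*x)/2 + cos(2*x)/4.
Then F(pi/6) - F(0) = (-pi**2/144 + 1/8 + sqrt(3)*pi/24) - (1/4) = -1/8 - pi**2/144 + sqrt(3)*pi/24.

-1/8 - pi**2/144 + sqrt(3)*pi/24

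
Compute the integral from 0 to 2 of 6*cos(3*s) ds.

Let u = 3*s, so du = 3 ds. When s = 0, u = 0; when s = 2, u = 6.
The integral becomes 2·∫ cos(u) du from 0 to 6, with antiderivative 2*sin(u).
Back in s: F(s) = 2*sin(3*s).
Then F(2) - F(0) = (2*sin(6)) - (0) = 2*sin(6).

2*sin(6)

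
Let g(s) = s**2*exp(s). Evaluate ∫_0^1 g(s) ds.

Integrate by parts twice (u = s^2, dv = exp(s) ds).
An antiderivative is F(s) = (s**2 - 2*s + 2)*exp(s).
Then F(1) - F(0) = (E) - (2) = -2 + E.

-2 + E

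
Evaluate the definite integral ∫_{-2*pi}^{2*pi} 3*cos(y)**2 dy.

Use the identity cos^2(y) = (1 + cos(2*y))/2.
An antiderivative is F(y) = 3*y/2 + 3*sin(2*y)/4.
Then F(2*pi) - F(-2*pi) = (3*pi) - (-3*pi) = 6*pi.

6*pi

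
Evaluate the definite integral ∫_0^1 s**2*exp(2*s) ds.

Integrate by parts twice (u = s^2, dv = exp(2*s) ds).
An antiderivative is F(s) = (2*s**2 - 2*s + 1)*exp(2*s)/4.
Then F(1) - F(0) = (exp(2)/4) - (1/4) = -1/4 + exp(2)/4.

-1/4 + exp(2)/4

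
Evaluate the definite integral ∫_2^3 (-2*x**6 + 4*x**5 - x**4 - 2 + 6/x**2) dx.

By the power rule, an antiderivative is F(x) = -2*x**7/7 + 2*x**6/3 - x**5/5 - 2*x - 6/x.
Then F(3) - F(2) = (-6841/35) - (-767/105) = -19756/105.

-19756/105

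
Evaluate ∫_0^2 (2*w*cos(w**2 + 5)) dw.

sin(9) - sin(5)

Let u = w**2 + 5, so du = 2*w dw. When w = 0, u = 5; when w = 2, u = 9.
The integral becomes ∫ cos(u) du from 5 to 9, with antiderivative sin(u).
Back in w: F(w) = sin(w**2 + 5).
Then F(2) - F(0) = (sin(9)) - (sin(5)) = sin(9) - sin(5).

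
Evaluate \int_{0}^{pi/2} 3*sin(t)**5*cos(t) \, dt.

1/2

Let u = sin(t), so du = cos(t) dt. When t = 0, u = 0; when t = pi/2, u = 1.
The integral becomes 3·∫ u**5 du from 0 to 1, with antiderivative u**6/2.
Back in t: F(t) = sin(t)**6/2.
Then F(pi/2) - F(0) = (1/2) - (0) = 1/2.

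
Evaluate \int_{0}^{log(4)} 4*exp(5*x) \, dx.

4092/5

Let u = exp(x), so du = exp(x) dx. When x = 0, u = 1; when x = log(4), u = 4.
The integral becomes 4·∫ u**4 du from 1 to 4, with antiderivative 4*u**5/5.
Back in x: F(x) = 4*exp(5*x)/5.
Then F(log(4)) - F(0) = (4096/5) - (4/5) = 4092/5.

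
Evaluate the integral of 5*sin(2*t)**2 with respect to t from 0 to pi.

5*pi/2

Use the identity sin^2(2*t) = (1 - cos(4*t))/2.
An antiderivative is F(t) = 5*t/2 - 5*sin(4*t)/8.
Then F(pi) - F(0) = (5*pi/2) - (0) = 5*pi/2.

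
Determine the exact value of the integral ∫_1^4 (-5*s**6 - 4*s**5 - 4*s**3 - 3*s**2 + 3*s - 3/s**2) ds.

By the power rule, an antiderivative is F(s) = -5*s**7/7 - 2*s**6/3 - s**4 - s**3 + 3*s**2/2 + 3/s.
Then F(4) - F(1) = (-1237217/84) - (47/42) = -412437/28.

-412437/28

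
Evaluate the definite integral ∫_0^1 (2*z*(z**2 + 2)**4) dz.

211/5

Let u = z**2 + 2, so du = 2*z dz. When z = 0, u = 2; when z = 1, u = 3.
The integral becomes ∫ u**4 du from 2 to 3, with antiderivative u**5/5.
Back in z: F(z) = (z**2 + 2)**5/5.
Then F(1) - F(0) = (243/5) - (32/5) = 211/5.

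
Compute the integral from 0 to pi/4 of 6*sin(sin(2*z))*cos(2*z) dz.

Let u = sin(2*z), so du = 2*cos(2*z) dz. When z = 0, u = 0; when z = pi/4, u = 1.
The integral becomes 3·∫ sin(u) du from 0 to 1, with antiderivative -3*cos(u).
Back in z: F(z) = -3*cos(sin(2*z)).
Then F(pi/4) - F(0) = (-3*cos(1)) - (-3) = 3 - 3*cos(1).

3 - 3*cos(1)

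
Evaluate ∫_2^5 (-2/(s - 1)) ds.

-log(16)

An antiderivative is F(s) = -2*log(s - 1).
Then F(5) - F(2) = (-log(16)) - (0) = -log(16).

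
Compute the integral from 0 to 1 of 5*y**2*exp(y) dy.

Integrate by parts twice (u = y^2, dv = 5*exp(y) dy).
An antiderivative is F(y) = (5*y**2 - 10*y + 10)*exp(y).
Then F(1) - F(0) = (5*E) - (10) = -10 + 5*E.

-10 + 5*E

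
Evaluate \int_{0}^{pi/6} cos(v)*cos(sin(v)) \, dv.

Let u = sin(v), so du = cos(v) dv. When v = 0, u = 0; when v = pi/6, u = 1/2.
The integral becomes ∫ cos(u) du from 0 to 1/2, with antiderivative sin(u).
Back in v: F(v) = sin(sin(v)).
Then F(pi/6) - F(0) = (sin(1/2)) - (0) = sin(1/2).

sin(1/2)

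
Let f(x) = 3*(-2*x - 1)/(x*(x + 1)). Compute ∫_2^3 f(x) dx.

-log(8)

Factor the denominator: x**2 + x = (x + 1)x.
Partial fractions: 3*(-2*x - 1)/(x*(x + 1)) = -3/(x + 1) - 3/x.
An antiderivative is F(x) = -3*log(x) - 3*log(x + 1).
Then F(3) - F(2) = (-6*log(2) - 3*log(3)) - (-3*log(3) - 3*log(2)) = -log(8).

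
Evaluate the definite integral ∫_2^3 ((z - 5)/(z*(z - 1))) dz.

Factor the denominator: z**2 - z = z(z - 1).
Partial fractions: (z - 5)/(z*(z - 1)) = 5/z - 4/(z - 1).
An antiderivative is F(z) = 5*log(z) - 4*log(z - 1).
Then F(3) - F(2) = (-4*log(2) + 5*log(3)) - (log(32)) = -9*log(2) + 5*log(3).

-9*log(2) + 5*log(3)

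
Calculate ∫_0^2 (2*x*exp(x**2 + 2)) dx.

-exp(2) + exp(6)

Let u = x**2 + 2, so du = 2*x dx. When x = 0, u = 2; when x = 2, u = 6.
The integral becomes ∫ exp(u) du from 2 to 6, with antiderivative exp(u).
Back in x: F(x) = exp(x**2 + 2).
Then F(2) - F(0) = (exp(6)) - (exp(2)) = -exp(2) + exp(6).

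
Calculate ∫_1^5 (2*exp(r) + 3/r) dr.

-2*exp(1) + 3*log(5) + 2*exp(5)

An antiderivative is F(r) = 2*exp(r) + 3*log(r).
Then F(5) - F(1) = (3*log(5) + 2*exp(5)) - (2*exp(1)) = -2*exp(1) + 3*log(5) + 2*exp(5).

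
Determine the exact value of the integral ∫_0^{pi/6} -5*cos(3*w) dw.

An antiderivative is F(w) = -5*sin(3*w)/3.
Then F(pi/6) - F(0) = (-5/3) - (0) = -5/3.

-5/3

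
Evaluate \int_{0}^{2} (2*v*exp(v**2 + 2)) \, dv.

-exp(2) + exp(6)

Let u = v**2 + 2, so du = 2*v dv. When v = 0, u = 2; when v = 2, u = 6.
The integral becomes ∫ exp(u) du from 2 to 6, with antiderivative exp(u).
Back in v: F(v) = exp(v**2 + 2).
Then F(2) - F(0) = (exp(6)) - (exp(2)) = -exp(2) + exp(6).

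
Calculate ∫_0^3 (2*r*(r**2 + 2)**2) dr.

Let u = r**2 + 2, so du = 2*r dr. When r = 0, u = 2; when r = 3, u = 11.
The integral becomes ∫ u**2 du from 2 to 11, with antiderivative u**3/3.
Back in r: F(r) = (r**2 + 2)**3/3.
Then F(3) - F(0) = (1331/3) - (8/3) = 441.

441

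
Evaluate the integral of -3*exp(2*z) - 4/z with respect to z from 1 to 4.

-3*exp(8)/2 - 8*log(2) + 3*exp(2)/2

An antiderivative is F(z) = -3*exp(2*z)/2 - 4*log(z).
Then F(4) - F(1) = (-3*exp(8)/2 - 8*log(2)) - (-3*exp(2)/2) = -3*exp(8)/2 - 8*log(2) + 3*exp(2)/2.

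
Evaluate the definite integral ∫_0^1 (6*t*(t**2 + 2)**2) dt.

Let u = t**2 + 2, so du = 2*t dt. When t = 0, u = 2; when t = 1, u = 3.
The integral becomes 3·∫ u**2 du from 2 to 3, with antiderivative u**3.
Back in t: F(t) = (t**2 + 2)**3.
Then F(1) - F(0) = (27) - (8) = 19.

19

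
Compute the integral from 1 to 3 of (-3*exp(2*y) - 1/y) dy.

-3*exp(6)/2 - log(3) + 3*exp(2)/2

An antiderivative is F(y) = -3*exp(2*y)/2 - log(y).
Then F(3) - F(1) = (-3*exp(6)/2 - log(3)) - (-3*exp(2)/2) = -3*exp(6)/2 - log(3) + 3*exp(2)/2.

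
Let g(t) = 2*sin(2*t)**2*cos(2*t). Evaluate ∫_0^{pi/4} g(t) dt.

1/3

Let u = sin(2*t), so du = 2*cos(2*t) dt. When t = 0, u = 0; when t = pi/4, u = 1.
The integral becomes ∫ u**2 du from 0 to 1, with antiderivative u**3/3.
Back in t: F(t) = sin(2*t)**3/3.
Then F(pi/4) - F(0) = (1/3) - (0) = 1/3.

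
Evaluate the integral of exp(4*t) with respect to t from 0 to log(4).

Let u = exp(t), so du = exp(t) dt. When t = 0, u = 1; when t = log(4), u = 4.
The integral becomes ∫ u**3 du from 1 to 4, with antiderivative u**4/4.
Back in t: F(t) = exp(4*t)/4.
Then F(log(4)) - F(0) = (64) - (1/4) = 255/4.

255/4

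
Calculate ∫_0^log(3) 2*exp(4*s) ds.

40

Let u = exp(s), so du = exp(s) ds. When s = 0, u = 1; when s = log(3), u = 3.
The integral becomes 2·∫ u**3 du from 1 to 3, with antiderivative u**4/2.
Back in s: F(s) = exp(4*s)/2.
Then F(log(3)) - F(0) = (81/2) - (1/2) = 40.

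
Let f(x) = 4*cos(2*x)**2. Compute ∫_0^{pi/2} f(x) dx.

Use the identity cos^2(2*x) = (1 + cos(4*x))/2.
An antiderivative is F(x) = 2*x + sin(4*x)/2.
Then F(pi/2) - F(0) = (pi) - (0) = pi.

pi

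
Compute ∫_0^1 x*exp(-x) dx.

Integrate by parts once (u = x, dv = exp(-x) dx).
An antiderivative is F(x) = (-x - 1)*exp(-x).
Then F(1) - F(0) = (-2*exp(-1)) - (-1) = 1 - 2*exp(-1).

1 - 2*exp(-1)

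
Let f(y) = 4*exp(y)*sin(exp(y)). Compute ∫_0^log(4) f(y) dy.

4*cos(1) - 4*cos(4)

Let u = exp(y), so du = exp(y) dy. When y = 0, u = 1; when y = log(4), u = 4.
The integral becomes 4·∫ sin(u) du from 1 to 4, with antiderivative -4*cos(u).
Back in y: F(y) = -4*cos(exp(y)).
Then F(log(4)) - F(0) = (-4*cos(4)) - (-4*cos(1)) = 4*cos(1) - 4*cos(4).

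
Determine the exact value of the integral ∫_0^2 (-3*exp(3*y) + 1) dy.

3 - exp(6)

An antiderivative is F(y) = -exp(3*y) + y.
Then F(2) - F(0) = (2 - exp(6)) - (-1) = 3 - exp(6).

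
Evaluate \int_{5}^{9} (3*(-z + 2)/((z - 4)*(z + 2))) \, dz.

-2*log(11) - log(5) + 2*log(7)

Factor the denominator: z**2 - 2*z - 8 = (z + 2)(z - 4).
Partial fractions: 3*(-z + 2)/((z - 4)*(z + 2)) = -2/(z + 2) - 1/(z - 4).
An antiderivative is F(z) = -log(z - 4) - 2*log(z + 2).
Then F(9) - F(5) = (-2*log(11) - log(5)) - (-log(49)) = -2*log(11) - log(5) + 2*log(7).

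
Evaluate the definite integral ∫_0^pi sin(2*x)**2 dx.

pi/2

Use the identity sin^2(2*x) = (1 - cos(4*x))/2.
An antiderivative is F(x) = x/2 - sin(4*x)/8.
Then F(pi) - F(0) = (pi/2) - (0) = pi/2.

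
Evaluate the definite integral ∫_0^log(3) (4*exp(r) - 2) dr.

An antiderivative is F(r) = -2*r + 4*exp(r).
Then F(log(3)) - F(0) = (12 - 2*log(3)) - (4) = 8 - 2*log(3).

8 - 2*log(3)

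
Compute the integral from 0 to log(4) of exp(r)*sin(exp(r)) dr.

cos(1) - cos(4)

Let u = exp(r), so du = exp(r) dr. When r = 0, u = 1; when r = log(4), u = 4.
The integral becomes ∫ sin(u) du from 1 to 4, with antiderivative -cos(u).
Back in r: F(r) = -cos(exp(r)).
Then F(log(4)) - F(0) = (-cos(4)) - (-cos(1)) = cos(1) - cos(4).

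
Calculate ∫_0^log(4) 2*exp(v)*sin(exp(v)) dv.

2*cos(1) - 2*cos(4)

Let u = exp(v), so du = exp(v) dv. When v = 0, u = 1; when v = log(4), u = 4.
The integral becomes 2·∫ sin(u) du from 1 to 4, with antiderivative -2*cos(u).
Back in v: F(v) = -2*cos(exp(v)).
Then F(log(4)) - F(0) = (-2*cos(4)) - (-2*cos(1)) = 2*cos(1) - 2*cos(4).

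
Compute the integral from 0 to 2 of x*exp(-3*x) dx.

Integrate by parts once (u = x, dv = exp(-3*x) dx).
An antiderivative is F(x) = (-3*x - 1)*exp(-3*x)/9.
Then F(2) - F(0) = (-7*exp(-6)/9) - (-1/9) = (-7 + exp(6))*exp(-6)/9.

(-7 + exp(6))*exp(-6)/9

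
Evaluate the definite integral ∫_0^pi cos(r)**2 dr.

Use the identity cos^2(r) = (1 + cos(2*r))/2.
An antiderivative is F(r) = r/2 + sin(2*r)/4.
Then F(pi) - F(0) = (pi/2) - (0) = pi/2.

pi/2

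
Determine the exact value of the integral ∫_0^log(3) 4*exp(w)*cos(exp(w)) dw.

Let u = exp(w), so du = exp(w) dw. When w = 0, u = 1; when w = log(3), u = 3.
The integral becomes 4·∫ cos(u) du from 1 to 3, with antiderivative 4*sin(u).
Back in w: F(w) = 4*sin(exp(w)).
Then F(log(3)) - F(0) = (4*sin(3)) - (4*sin(1)) = -4*sin(1) + 4*sin(3).

-4*sin(1) + 4*sin(3)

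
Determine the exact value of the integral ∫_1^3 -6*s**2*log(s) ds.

Integrate by parts once (u = ln s, dv = -6*s**2 ds).
An antiderivative is F(s) = -2*s**3*(3*log(s) - 1)/3.
Then F(3) - F(1) = (18 - 54*log(3)) - (2/3) = 52/3 - 54*log(3).

52/3 - 54*log(3)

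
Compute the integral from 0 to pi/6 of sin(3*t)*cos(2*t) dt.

3/5 - sqrt(3)/5

Use the identity sin(3*t)cos(2*t) = [sin(5*t) + sin(t)]/2.
An antiderivative is F(t) = -cos(t)/2 - cos(5*t)/10.
Then F(pi/6) - F(0) = (-sqrt(3)/5) - (-3/5) = 3/5 - sqrt(3)/5.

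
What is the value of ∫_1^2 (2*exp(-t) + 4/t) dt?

-2*exp(-2) + 2*exp(-1) + 4*log(2)

An antiderivative is F(t) = 4*log(t) - 2*exp(-t).
Then F(2) - F(1) = (-2*exp(-2) + 4*log(2)) - (-2*exp(-1)) = -2*exp(-2) + 2*exp(-1) + 4*log(2).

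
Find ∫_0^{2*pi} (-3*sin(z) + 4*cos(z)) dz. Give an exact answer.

An antiderivative is F(z) = 4*sin(z) + 3*cos(z).
Then F(2*pi) - F(0) = (3) - (3) = 0.

0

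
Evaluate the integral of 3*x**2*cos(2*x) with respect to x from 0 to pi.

Integrate by parts twice (u = x^2, dv = 3*cos(2*x) dx).
An antiderivative is F(x) = 3*x**2*sin(2*x)/2 + 3*x*cos(2*x)/2 - 3*sin(2*x)/4.
Then F(pi) - F(0) = (3*pi/2) - (0) = 3*pi/2.

3*pi/2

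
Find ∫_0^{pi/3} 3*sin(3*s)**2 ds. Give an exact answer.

Use the identity sin^2(3*s) = (1 - cos(6*s))/2.
An antiderivative is F(s) = 3*s/2 - sin(6*s)/4.
Then F(pi/3) - F(0) = (pi/2) - (0) = pi/2.

pi/2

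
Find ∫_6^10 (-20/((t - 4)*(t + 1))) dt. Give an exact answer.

Factor the denominator: t**2 - 3*t - 4 = (t + 1)(t - 4).
Partial fractions: -20/((t - 4)*(t + 1)) = 4/(t + 1) - 4/(t - 4).
An antiderivative is F(t) = -4*log(t - 4) + 4*log(t + 1).
Then F(10) - F(6) = (-4*log(3) - 4*log(2) + 4*log(11)) - (-4*log(2) + 4*log(7)) = -4*log(7) - 4*log(3) + 4*log(11).

-4*log(7) - 4*log(3) + 4*log(11)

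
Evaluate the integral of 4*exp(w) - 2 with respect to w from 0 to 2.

An antiderivative is F(w) = -2*w + 4*exp(w).
Then F(2) - F(0) = (-4 + 4*exp(2)) - (4) = -8 + 4*exp(2).

-8 + 4*exp(2)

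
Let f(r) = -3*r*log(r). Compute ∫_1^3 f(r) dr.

6 - 27*log(3)/2

Integrate by parts once (u = ln r, dv = -3*r dr).
An antiderivative is F(r) = -3*r**2*(2*log(r) - 1)/4.
Then F(3) - F(1) = (27/4 - 27*log(3)/2) - (3/4) = 6 - 27*log(3)/2.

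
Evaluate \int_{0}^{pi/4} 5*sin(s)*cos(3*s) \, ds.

0

Use the identity sin(s)cos(3*s) = [sin(4*s) + sin(-2*s)]/2.
An antiderivative is F(s) = 5*cos(2*s)/4 - 5*cos(4*s)/8.
Then F(pi/4) - F(0) = (5/8) - (5/8) = 0.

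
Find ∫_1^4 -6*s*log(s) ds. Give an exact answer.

Integrate by parts once (u = ln s, dv = -6*s ds).
An antiderivative is F(s) = -3*s**2*(2*log(s) - 1)/2.
Then F(4) - F(1) = (24 - 96*log(2)) - (3/2) = 45/2 - 96*log(2).

45/2 - 96*log(2)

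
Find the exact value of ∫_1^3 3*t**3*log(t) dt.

-15 + 243*log(3)/4

Integrate by parts once (u = ln t, dv = 3*t**3 dt).
An antiderivative is F(t) = 3*t**4*(4*log(t) - 1)/16.
Then F(3) - F(1) = (-243/16 + 243*log(3)/4) - (-3/16) = -15 + 243*log(3)/4.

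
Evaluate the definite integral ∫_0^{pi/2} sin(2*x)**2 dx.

Use the identity sin^2(2*x) = (1 - cos(4*x))/2.
An antiderivative is F(x) = x/2 - sin(4*x)/8.
Then F(pi/2) - F(0) = (pi/4) - (0) = pi/4.

pi/4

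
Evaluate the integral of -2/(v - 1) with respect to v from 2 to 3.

-log(4)

An antiderivative is F(v) = -2*log(v - 1).
Then F(3) - F(2) = (-log(4)) - (0) = -log(4).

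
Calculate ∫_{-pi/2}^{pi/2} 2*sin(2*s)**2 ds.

pi

Use the identity sin^2(2*s) = (1 - cos(4*s))/2.
An antiderivative is F(s) = s - sin(4*s)/4.
Then F(pi/2) - F(-pi/2) = (pi/2) - (-pi/2) = pi.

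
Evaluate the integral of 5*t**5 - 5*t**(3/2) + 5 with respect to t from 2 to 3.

By the power rule, an antiderivative is F(t) = 5*t**6/6 - 2*t**(5/2) + 5*t.
Then F(3) - F(2) = (1245/2 - 18*sqrt(3)) - (190/3 - 8*sqrt(2)) = -18*sqrt(3) + 8*sqrt(2) + 3355/6.

-18*sqrt(3) + 8*sqrt(2) + 3355/6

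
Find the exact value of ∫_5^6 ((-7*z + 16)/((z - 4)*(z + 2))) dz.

-17*log(2) + 5*log(7)

Factor the denominator: z**2 - 2*z - 8 = (z + 2)(z - 4).
Partial fractions: (-7*z + 16)/((z - 4)*(z + 2)) = -5/(z + 2) - 2/(z - 4).
An antiderivative is F(z) = -2*log(z - 4) - 5*log(z + 2).
Then F(6) - F(5) = (-17*log(2)) - (-5*log(7)) = -17*log(2) + 5*log(7).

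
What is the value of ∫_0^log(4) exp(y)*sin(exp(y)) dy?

cos(1) - cos(4)

Let u = exp(y), so du = exp(y) dy. When y = 0, u = 1; when y = log(4), u = 4.
The integral becomes ∫ sin(u) du from 1 to 4, with antiderivative -cos(u).
Back in y: F(y) = -cos(exp(y)).
Then F(log(4)) - F(0) = (-cos(4)) - (-cos(1)) = cos(1) - cos(4).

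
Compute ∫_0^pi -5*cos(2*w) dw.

0

An antiderivative is F(w) = -5*sin(2*w)/2.
Then F(pi) - F(0) = (0) - (0) = 0.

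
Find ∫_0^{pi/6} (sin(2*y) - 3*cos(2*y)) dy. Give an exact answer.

An antiderivative is F(y) = -3*sin(2*y)/2 - cos(2*y)/2.
Then F(pi/6) - F(0) = (-3*sqrt(3)/4 - 1/4) - (-1/2) = 1/4 - 3*sqrt(3)/4.

1/4 - 3*sqrt(3)/4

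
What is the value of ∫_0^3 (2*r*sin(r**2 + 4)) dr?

Let u = r**2 + 4, so du = 2*r dr. When r = 0, u = 4; when r = 3, u = 13.
The integral becomes ∫ sin(u) du from 4 to 13, with antiderivative -cos(u).
Back in r: F(r) = -cos(r**2 + 4).
Then F(3) - F(0) = (-cos(13)) - (-cos(4)) = -cos(13) + cos(4).

-cos(13) + cos(4)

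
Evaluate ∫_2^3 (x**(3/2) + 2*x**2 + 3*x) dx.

-8*sqrt(2)/5 + 18*sqrt(3)/5 + 121/6

By the power rule, an antiderivative is F(x) = 2*x**(5/2)/5 + 2*x**3/3 + 3*x**2/2.
Then F(3) - F(2) = (18*sqrt(3)/5 + 63/2) - (8*sqrt(2)/5 + 34/3) = -8*sqrt(2)/5 + 18*sqrt(3)/5 + 121/6.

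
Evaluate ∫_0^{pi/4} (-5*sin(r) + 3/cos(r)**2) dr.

An antiderivative is F(r) = 5*cos(r) + 3*tan(r).
Then F(pi/4) - F(0) = (3 + 5*sqrt(2)/2) - (5) = -2 + 5*sqrt(2)/2.

-2 + 5*sqrt(2)/2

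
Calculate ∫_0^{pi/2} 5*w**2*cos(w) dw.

Integrate by parts twice (u = w^2, dv = 5*cos(w) dw).
An antiderivative is F(w) = 5*w**2*sin(w) + 10*w*cos(w) - 10*sin(w).
Then F(pi/2) - F(0) = (-10 + 5*pi**2/4) - (0) = -10 + 5*pi**2/4.

-10 + 5*pi**2/4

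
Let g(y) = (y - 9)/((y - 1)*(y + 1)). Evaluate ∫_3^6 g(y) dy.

-4*log(5) - 6*log(2) + 5*log(7)

Factor the denominator: y**2 - 1 = (y + 1)(y - 1).
Partial fractions: (y - 9)/((y - 1)*(y + 1)) = 5/(y + 1) - 4/(y - 1).
An antiderivative is F(y) = -4*log(y - 1) + 5*log(y + 1).
Then F(6) - F(3) = (-4*log(5) + 5*log(7)) - (log(64)) = -4*log(5) - 6*log(2) + 5*log(7).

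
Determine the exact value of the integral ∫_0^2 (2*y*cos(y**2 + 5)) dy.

sin(9) - sin(5)

Let u = y**2 + 5, so du = 2*y dy. When y = 0, u = 5; when y = 2, u = 9.
The integral becomes ∫ cos(u) du from 5 to 9, with antiderivative sin(u).
Back in y: F(y) = sin(y**2 + 5).
Then F(2) - F(0) = (sin(9)) - (sin(5)) = sin(9) - sin(5).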